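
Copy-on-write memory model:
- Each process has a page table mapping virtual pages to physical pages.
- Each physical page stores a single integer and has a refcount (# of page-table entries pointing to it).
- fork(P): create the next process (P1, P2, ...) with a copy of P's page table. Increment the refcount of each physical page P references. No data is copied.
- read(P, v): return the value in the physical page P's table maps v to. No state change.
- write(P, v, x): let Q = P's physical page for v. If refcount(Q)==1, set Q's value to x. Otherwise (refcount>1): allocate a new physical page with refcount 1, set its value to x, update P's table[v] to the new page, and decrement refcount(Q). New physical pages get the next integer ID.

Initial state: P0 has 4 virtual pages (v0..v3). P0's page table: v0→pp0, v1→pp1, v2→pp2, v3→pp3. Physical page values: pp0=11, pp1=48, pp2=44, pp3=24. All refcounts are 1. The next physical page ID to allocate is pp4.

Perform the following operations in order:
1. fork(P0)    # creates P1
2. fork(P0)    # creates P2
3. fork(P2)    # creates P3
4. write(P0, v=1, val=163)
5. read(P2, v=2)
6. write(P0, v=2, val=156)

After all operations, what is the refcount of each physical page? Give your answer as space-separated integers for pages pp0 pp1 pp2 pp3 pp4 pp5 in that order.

Answer: 4 3 3 4 1 1

Derivation:
Op 1: fork(P0) -> P1. 4 ppages; refcounts: pp0:2 pp1:2 pp2:2 pp3:2
Op 2: fork(P0) -> P2. 4 ppages; refcounts: pp0:3 pp1:3 pp2:3 pp3:3
Op 3: fork(P2) -> P3. 4 ppages; refcounts: pp0:4 pp1:4 pp2:4 pp3:4
Op 4: write(P0, v1, 163). refcount(pp1)=4>1 -> COPY to pp4. 5 ppages; refcounts: pp0:4 pp1:3 pp2:4 pp3:4 pp4:1
Op 5: read(P2, v2) -> 44. No state change.
Op 6: write(P0, v2, 156). refcount(pp2)=4>1 -> COPY to pp5. 6 ppages; refcounts: pp0:4 pp1:3 pp2:3 pp3:4 pp4:1 pp5:1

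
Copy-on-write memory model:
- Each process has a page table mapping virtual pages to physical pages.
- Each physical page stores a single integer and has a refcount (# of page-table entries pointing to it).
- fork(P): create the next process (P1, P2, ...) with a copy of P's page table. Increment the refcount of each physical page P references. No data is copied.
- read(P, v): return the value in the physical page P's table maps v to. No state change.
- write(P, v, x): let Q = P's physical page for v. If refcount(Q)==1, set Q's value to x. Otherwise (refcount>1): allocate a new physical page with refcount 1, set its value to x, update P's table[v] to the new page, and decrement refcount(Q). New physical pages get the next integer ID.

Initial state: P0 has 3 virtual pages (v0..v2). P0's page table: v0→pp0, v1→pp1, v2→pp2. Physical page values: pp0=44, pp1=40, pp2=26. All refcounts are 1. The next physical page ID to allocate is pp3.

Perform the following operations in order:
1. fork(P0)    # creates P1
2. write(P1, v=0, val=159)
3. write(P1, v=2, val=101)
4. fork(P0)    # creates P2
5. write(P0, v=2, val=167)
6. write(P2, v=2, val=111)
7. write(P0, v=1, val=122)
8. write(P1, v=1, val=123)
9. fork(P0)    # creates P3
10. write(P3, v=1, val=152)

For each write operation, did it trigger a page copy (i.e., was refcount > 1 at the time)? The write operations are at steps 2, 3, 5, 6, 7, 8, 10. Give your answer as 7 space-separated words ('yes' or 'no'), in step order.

Op 1: fork(P0) -> P1. 3 ppages; refcounts: pp0:2 pp1:2 pp2:2
Op 2: write(P1, v0, 159). refcount(pp0)=2>1 -> COPY to pp3. 4 ppages; refcounts: pp0:1 pp1:2 pp2:2 pp3:1
Op 3: write(P1, v2, 101). refcount(pp2)=2>1 -> COPY to pp4. 5 ppages; refcounts: pp0:1 pp1:2 pp2:1 pp3:1 pp4:1
Op 4: fork(P0) -> P2. 5 ppages; refcounts: pp0:2 pp1:3 pp2:2 pp3:1 pp4:1
Op 5: write(P0, v2, 167). refcount(pp2)=2>1 -> COPY to pp5. 6 ppages; refcounts: pp0:2 pp1:3 pp2:1 pp3:1 pp4:1 pp5:1
Op 6: write(P2, v2, 111). refcount(pp2)=1 -> write in place. 6 ppages; refcounts: pp0:2 pp1:3 pp2:1 pp3:1 pp4:1 pp5:1
Op 7: write(P0, v1, 122). refcount(pp1)=3>1 -> COPY to pp6. 7 ppages; refcounts: pp0:2 pp1:2 pp2:1 pp3:1 pp4:1 pp5:1 pp6:1
Op 8: write(P1, v1, 123). refcount(pp1)=2>1 -> COPY to pp7. 8 ppages; refcounts: pp0:2 pp1:1 pp2:1 pp3:1 pp4:1 pp5:1 pp6:1 pp7:1
Op 9: fork(P0) -> P3. 8 ppages; refcounts: pp0:3 pp1:1 pp2:1 pp3:1 pp4:1 pp5:2 pp6:2 pp7:1
Op 10: write(P3, v1, 152). refcount(pp6)=2>1 -> COPY to pp8. 9 ppages; refcounts: pp0:3 pp1:1 pp2:1 pp3:1 pp4:1 pp5:2 pp6:1 pp7:1 pp8:1

yes yes yes no yes yes yes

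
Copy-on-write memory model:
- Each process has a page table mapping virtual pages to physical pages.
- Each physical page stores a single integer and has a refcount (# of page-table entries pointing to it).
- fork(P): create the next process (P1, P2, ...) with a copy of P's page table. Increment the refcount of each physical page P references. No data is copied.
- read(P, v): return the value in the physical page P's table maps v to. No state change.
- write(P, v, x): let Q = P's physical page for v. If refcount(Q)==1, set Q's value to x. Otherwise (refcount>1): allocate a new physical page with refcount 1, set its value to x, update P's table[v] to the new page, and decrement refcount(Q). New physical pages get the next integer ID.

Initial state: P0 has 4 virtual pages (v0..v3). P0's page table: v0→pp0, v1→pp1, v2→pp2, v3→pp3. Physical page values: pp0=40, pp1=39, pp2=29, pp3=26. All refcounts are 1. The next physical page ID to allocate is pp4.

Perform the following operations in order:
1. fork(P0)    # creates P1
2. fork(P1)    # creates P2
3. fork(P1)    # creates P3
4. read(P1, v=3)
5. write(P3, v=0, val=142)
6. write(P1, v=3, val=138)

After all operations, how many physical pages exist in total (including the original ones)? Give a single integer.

Op 1: fork(P0) -> P1. 4 ppages; refcounts: pp0:2 pp1:2 pp2:2 pp3:2
Op 2: fork(P1) -> P2. 4 ppages; refcounts: pp0:3 pp1:3 pp2:3 pp3:3
Op 3: fork(P1) -> P3. 4 ppages; refcounts: pp0:4 pp1:4 pp2:4 pp3:4
Op 4: read(P1, v3) -> 26. No state change.
Op 5: write(P3, v0, 142). refcount(pp0)=4>1 -> COPY to pp4. 5 ppages; refcounts: pp0:3 pp1:4 pp2:4 pp3:4 pp4:1
Op 6: write(P1, v3, 138). refcount(pp3)=4>1 -> COPY to pp5. 6 ppages; refcounts: pp0:3 pp1:4 pp2:4 pp3:3 pp4:1 pp5:1

Answer: 6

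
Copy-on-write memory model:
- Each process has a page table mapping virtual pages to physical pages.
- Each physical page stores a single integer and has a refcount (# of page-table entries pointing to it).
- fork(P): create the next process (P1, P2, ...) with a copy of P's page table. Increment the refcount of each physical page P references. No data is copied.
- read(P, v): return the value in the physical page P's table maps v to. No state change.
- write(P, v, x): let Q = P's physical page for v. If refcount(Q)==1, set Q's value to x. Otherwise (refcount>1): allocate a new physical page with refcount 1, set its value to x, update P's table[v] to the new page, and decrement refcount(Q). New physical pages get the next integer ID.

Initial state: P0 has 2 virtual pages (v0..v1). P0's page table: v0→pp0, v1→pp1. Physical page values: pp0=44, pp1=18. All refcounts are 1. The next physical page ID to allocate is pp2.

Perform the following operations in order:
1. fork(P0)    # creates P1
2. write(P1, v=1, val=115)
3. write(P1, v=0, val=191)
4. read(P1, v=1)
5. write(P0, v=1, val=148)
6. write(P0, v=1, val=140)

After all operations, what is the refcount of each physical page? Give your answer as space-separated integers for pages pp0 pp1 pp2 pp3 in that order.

Op 1: fork(P0) -> P1. 2 ppages; refcounts: pp0:2 pp1:2
Op 2: write(P1, v1, 115). refcount(pp1)=2>1 -> COPY to pp2. 3 ppages; refcounts: pp0:2 pp1:1 pp2:1
Op 3: write(P1, v0, 191). refcount(pp0)=2>1 -> COPY to pp3. 4 ppages; refcounts: pp0:1 pp1:1 pp2:1 pp3:1
Op 4: read(P1, v1) -> 115. No state change.
Op 5: write(P0, v1, 148). refcount(pp1)=1 -> write in place. 4 ppages; refcounts: pp0:1 pp1:1 pp2:1 pp3:1
Op 6: write(P0, v1, 140). refcount(pp1)=1 -> write in place. 4 ppages; refcounts: pp0:1 pp1:1 pp2:1 pp3:1

Answer: 1 1 1 1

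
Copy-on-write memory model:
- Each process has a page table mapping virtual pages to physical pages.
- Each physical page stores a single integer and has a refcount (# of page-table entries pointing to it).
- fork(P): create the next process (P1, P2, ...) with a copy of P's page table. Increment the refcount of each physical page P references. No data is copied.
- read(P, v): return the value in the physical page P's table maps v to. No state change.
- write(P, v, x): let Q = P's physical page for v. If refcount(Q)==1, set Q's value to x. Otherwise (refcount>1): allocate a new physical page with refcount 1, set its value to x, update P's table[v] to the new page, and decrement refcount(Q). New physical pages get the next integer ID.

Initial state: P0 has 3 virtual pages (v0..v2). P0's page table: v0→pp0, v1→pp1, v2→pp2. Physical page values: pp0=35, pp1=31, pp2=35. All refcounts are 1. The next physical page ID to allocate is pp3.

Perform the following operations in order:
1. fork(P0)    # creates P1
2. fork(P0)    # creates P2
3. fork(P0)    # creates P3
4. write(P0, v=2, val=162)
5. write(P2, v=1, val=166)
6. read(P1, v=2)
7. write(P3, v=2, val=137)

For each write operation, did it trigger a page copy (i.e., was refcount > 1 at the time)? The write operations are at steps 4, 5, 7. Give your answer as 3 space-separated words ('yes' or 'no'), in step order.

Op 1: fork(P0) -> P1. 3 ppages; refcounts: pp0:2 pp1:2 pp2:2
Op 2: fork(P0) -> P2. 3 ppages; refcounts: pp0:3 pp1:3 pp2:3
Op 3: fork(P0) -> P3. 3 ppages; refcounts: pp0:4 pp1:4 pp2:4
Op 4: write(P0, v2, 162). refcount(pp2)=4>1 -> COPY to pp3. 4 ppages; refcounts: pp0:4 pp1:4 pp2:3 pp3:1
Op 5: write(P2, v1, 166). refcount(pp1)=4>1 -> COPY to pp4. 5 ppages; refcounts: pp0:4 pp1:3 pp2:3 pp3:1 pp4:1
Op 6: read(P1, v2) -> 35. No state change.
Op 7: write(P3, v2, 137). refcount(pp2)=3>1 -> COPY to pp5. 6 ppages; refcounts: pp0:4 pp1:3 pp2:2 pp3:1 pp4:1 pp5:1

yes yes yes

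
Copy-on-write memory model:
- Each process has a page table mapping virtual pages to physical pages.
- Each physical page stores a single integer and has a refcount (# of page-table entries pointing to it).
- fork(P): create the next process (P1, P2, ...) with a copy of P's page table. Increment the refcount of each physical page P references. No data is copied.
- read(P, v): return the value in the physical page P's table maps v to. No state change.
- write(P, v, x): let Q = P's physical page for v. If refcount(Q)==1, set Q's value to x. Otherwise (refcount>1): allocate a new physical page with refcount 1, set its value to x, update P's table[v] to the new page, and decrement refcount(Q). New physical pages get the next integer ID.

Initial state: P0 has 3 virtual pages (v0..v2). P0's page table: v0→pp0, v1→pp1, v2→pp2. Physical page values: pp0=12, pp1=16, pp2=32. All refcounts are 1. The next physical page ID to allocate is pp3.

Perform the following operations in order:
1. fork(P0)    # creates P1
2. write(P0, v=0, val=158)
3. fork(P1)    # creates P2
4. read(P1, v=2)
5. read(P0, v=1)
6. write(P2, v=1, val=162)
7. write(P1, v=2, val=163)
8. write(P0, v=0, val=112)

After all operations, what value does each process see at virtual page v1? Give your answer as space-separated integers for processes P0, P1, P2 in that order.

Answer: 16 16 162

Derivation:
Op 1: fork(P0) -> P1. 3 ppages; refcounts: pp0:2 pp1:2 pp2:2
Op 2: write(P0, v0, 158). refcount(pp0)=2>1 -> COPY to pp3. 4 ppages; refcounts: pp0:1 pp1:2 pp2:2 pp3:1
Op 3: fork(P1) -> P2. 4 ppages; refcounts: pp0:2 pp1:3 pp2:3 pp3:1
Op 4: read(P1, v2) -> 32. No state change.
Op 5: read(P0, v1) -> 16. No state change.
Op 6: write(P2, v1, 162). refcount(pp1)=3>1 -> COPY to pp4. 5 ppages; refcounts: pp0:2 pp1:2 pp2:3 pp3:1 pp4:1
Op 7: write(P1, v2, 163). refcount(pp2)=3>1 -> COPY to pp5. 6 ppages; refcounts: pp0:2 pp1:2 pp2:2 pp3:1 pp4:1 pp5:1
Op 8: write(P0, v0, 112). refcount(pp3)=1 -> write in place. 6 ppages; refcounts: pp0:2 pp1:2 pp2:2 pp3:1 pp4:1 pp5:1
P0: v1 -> pp1 = 16
P1: v1 -> pp1 = 16
P2: v1 -> pp4 = 162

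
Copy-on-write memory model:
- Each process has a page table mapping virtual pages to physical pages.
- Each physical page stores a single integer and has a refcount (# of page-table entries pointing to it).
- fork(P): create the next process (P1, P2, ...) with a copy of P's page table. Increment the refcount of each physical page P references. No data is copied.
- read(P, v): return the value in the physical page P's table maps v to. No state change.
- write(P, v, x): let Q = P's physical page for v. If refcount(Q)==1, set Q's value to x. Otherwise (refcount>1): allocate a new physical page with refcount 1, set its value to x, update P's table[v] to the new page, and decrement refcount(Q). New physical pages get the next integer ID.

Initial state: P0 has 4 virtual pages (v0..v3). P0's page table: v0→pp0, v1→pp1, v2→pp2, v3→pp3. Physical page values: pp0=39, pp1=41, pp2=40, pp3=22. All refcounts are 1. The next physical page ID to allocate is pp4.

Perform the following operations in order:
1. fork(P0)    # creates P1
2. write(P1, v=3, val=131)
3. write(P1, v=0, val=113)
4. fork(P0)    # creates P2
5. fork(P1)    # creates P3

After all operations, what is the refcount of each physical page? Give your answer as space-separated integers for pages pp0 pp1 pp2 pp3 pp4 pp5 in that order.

Answer: 2 4 4 2 2 2

Derivation:
Op 1: fork(P0) -> P1. 4 ppages; refcounts: pp0:2 pp1:2 pp2:2 pp3:2
Op 2: write(P1, v3, 131). refcount(pp3)=2>1 -> COPY to pp4. 5 ppages; refcounts: pp0:2 pp1:2 pp2:2 pp3:1 pp4:1
Op 3: write(P1, v0, 113). refcount(pp0)=2>1 -> COPY to pp5. 6 ppages; refcounts: pp0:1 pp1:2 pp2:2 pp3:1 pp4:1 pp5:1
Op 4: fork(P0) -> P2. 6 ppages; refcounts: pp0:2 pp1:3 pp2:3 pp3:2 pp4:1 pp5:1
Op 5: fork(P1) -> P3. 6 ppages; refcounts: pp0:2 pp1:4 pp2:4 pp3:2 pp4:2 pp5:2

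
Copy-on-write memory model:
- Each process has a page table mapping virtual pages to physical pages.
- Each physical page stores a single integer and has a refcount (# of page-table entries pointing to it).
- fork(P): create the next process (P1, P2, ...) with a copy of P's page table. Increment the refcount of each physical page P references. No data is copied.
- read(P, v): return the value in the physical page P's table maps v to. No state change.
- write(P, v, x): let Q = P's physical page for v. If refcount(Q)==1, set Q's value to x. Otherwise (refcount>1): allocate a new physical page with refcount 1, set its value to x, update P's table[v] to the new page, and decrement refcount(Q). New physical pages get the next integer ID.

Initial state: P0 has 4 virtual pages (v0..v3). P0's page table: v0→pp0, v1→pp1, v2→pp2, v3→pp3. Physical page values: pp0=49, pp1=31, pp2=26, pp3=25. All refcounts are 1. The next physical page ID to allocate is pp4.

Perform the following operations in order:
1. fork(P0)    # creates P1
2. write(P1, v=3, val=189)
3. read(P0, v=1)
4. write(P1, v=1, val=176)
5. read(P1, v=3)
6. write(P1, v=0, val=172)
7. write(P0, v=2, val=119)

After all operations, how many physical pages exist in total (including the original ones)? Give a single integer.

Answer: 8

Derivation:
Op 1: fork(P0) -> P1. 4 ppages; refcounts: pp0:2 pp1:2 pp2:2 pp3:2
Op 2: write(P1, v3, 189). refcount(pp3)=2>1 -> COPY to pp4. 5 ppages; refcounts: pp0:2 pp1:2 pp2:2 pp3:1 pp4:1
Op 3: read(P0, v1) -> 31. No state change.
Op 4: write(P1, v1, 176). refcount(pp1)=2>1 -> COPY to pp5. 6 ppages; refcounts: pp0:2 pp1:1 pp2:2 pp3:1 pp4:1 pp5:1
Op 5: read(P1, v3) -> 189. No state change.
Op 6: write(P1, v0, 172). refcount(pp0)=2>1 -> COPY to pp6. 7 ppages; refcounts: pp0:1 pp1:1 pp2:2 pp3:1 pp4:1 pp5:1 pp6:1
Op 7: write(P0, v2, 119). refcount(pp2)=2>1 -> COPY to pp7. 8 ppages; refcounts: pp0:1 pp1:1 pp2:1 pp3:1 pp4:1 pp5:1 pp6:1 pp7:1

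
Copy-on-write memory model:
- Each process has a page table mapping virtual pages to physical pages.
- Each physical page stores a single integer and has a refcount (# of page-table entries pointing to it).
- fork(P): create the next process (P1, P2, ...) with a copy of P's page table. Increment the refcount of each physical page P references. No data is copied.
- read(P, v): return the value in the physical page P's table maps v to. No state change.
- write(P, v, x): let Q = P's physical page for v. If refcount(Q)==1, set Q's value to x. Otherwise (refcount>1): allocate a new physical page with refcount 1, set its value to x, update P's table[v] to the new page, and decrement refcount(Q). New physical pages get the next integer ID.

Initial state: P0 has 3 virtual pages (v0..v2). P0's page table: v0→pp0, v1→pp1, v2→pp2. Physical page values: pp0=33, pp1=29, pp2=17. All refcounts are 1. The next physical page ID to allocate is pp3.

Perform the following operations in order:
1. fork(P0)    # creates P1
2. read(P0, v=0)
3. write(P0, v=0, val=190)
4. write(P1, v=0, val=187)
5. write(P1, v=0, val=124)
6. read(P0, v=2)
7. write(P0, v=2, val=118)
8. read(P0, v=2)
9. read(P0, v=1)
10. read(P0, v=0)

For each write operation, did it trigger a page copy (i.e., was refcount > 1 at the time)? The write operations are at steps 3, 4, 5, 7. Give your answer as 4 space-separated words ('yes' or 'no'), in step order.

Op 1: fork(P0) -> P1. 3 ppages; refcounts: pp0:2 pp1:2 pp2:2
Op 2: read(P0, v0) -> 33. No state change.
Op 3: write(P0, v0, 190). refcount(pp0)=2>1 -> COPY to pp3. 4 ppages; refcounts: pp0:1 pp1:2 pp2:2 pp3:1
Op 4: write(P1, v0, 187). refcount(pp0)=1 -> write in place. 4 ppages; refcounts: pp0:1 pp1:2 pp2:2 pp3:1
Op 5: write(P1, v0, 124). refcount(pp0)=1 -> write in place. 4 ppages; refcounts: pp0:1 pp1:2 pp2:2 pp3:1
Op 6: read(P0, v2) -> 17. No state change.
Op 7: write(P0, v2, 118). refcount(pp2)=2>1 -> COPY to pp4. 5 ppages; refcounts: pp0:1 pp1:2 pp2:1 pp3:1 pp4:1
Op 8: read(P0, v2) -> 118. No state change.
Op 9: read(P0, v1) -> 29. No state change.
Op 10: read(P0, v0) -> 190. No state change.

yes no no yes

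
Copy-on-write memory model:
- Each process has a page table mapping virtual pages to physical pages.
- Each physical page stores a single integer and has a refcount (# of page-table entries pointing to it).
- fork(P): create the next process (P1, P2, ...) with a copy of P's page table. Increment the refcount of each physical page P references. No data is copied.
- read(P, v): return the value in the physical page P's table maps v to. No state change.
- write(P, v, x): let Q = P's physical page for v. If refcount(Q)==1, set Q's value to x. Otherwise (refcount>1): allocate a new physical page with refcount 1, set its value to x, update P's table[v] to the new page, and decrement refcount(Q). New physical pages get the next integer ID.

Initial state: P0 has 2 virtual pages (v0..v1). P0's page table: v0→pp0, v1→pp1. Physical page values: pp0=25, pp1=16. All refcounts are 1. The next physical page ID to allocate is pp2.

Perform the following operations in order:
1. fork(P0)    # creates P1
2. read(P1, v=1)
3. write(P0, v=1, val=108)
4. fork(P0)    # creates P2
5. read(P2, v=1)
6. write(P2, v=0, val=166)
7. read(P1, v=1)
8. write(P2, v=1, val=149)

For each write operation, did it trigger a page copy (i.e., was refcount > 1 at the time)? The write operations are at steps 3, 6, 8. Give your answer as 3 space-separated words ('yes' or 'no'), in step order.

Op 1: fork(P0) -> P1. 2 ppages; refcounts: pp0:2 pp1:2
Op 2: read(P1, v1) -> 16. No state change.
Op 3: write(P0, v1, 108). refcount(pp1)=2>1 -> COPY to pp2. 3 ppages; refcounts: pp0:2 pp1:1 pp2:1
Op 4: fork(P0) -> P2. 3 ppages; refcounts: pp0:3 pp1:1 pp2:2
Op 5: read(P2, v1) -> 108. No state change.
Op 6: write(P2, v0, 166). refcount(pp0)=3>1 -> COPY to pp3. 4 ppages; refcounts: pp0:2 pp1:1 pp2:2 pp3:1
Op 7: read(P1, v1) -> 16. No state change.
Op 8: write(P2, v1, 149). refcount(pp2)=2>1 -> COPY to pp4. 5 ppages; refcounts: pp0:2 pp1:1 pp2:1 pp3:1 pp4:1

yes yes yes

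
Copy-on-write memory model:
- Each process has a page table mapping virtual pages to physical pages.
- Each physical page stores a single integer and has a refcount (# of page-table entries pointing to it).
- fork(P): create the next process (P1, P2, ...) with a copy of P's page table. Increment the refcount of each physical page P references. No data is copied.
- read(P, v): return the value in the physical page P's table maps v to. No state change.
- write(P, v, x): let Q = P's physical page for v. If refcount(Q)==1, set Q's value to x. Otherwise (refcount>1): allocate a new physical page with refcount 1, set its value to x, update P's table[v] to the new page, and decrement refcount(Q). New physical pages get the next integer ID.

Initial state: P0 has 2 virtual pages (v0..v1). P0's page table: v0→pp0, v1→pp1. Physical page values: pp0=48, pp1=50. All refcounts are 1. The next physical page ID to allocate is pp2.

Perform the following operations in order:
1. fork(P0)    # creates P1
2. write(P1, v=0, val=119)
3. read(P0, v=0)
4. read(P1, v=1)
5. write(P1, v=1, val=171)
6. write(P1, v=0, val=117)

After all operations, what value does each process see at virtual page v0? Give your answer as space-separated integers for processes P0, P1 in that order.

Answer: 48 117

Derivation:
Op 1: fork(P0) -> P1. 2 ppages; refcounts: pp0:2 pp1:2
Op 2: write(P1, v0, 119). refcount(pp0)=2>1 -> COPY to pp2. 3 ppages; refcounts: pp0:1 pp1:2 pp2:1
Op 3: read(P0, v0) -> 48. No state change.
Op 4: read(P1, v1) -> 50. No state change.
Op 5: write(P1, v1, 171). refcount(pp1)=2>1 -> COPY to pp3. 4 ppages; refcounts: pp0:1 pp1:1 pp2:1 pp3:1
Op 6: write(P1, v0, 117). refcount(pp2)=1 -> write in place. 4 ppages; refcounts: pp0:1 pp1:1 pp2:1 pp3:1
P0: v0 -> pp0 = 48
P1: v0 -> pp2 = 117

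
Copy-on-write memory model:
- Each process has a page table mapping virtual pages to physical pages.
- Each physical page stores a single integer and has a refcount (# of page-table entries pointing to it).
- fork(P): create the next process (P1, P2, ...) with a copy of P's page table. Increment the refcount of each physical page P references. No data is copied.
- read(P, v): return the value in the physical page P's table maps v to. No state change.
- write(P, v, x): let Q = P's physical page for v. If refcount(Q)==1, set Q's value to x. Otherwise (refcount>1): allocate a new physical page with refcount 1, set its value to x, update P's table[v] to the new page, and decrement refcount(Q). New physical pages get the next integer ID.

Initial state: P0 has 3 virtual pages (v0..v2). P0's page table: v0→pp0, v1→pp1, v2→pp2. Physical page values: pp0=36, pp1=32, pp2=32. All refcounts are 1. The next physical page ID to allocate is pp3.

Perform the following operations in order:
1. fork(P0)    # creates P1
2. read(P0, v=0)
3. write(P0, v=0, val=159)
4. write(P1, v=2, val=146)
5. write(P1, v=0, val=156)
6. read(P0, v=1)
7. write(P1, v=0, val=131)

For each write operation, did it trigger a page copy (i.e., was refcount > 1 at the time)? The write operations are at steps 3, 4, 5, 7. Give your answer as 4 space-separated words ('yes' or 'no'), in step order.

Op 1: fork(P0) -> P1. 3 ppages; refcounts: pp0:2 pp1:2 pp2:2
Op 2: read(P0, v0) -> 36. No state change.
Op 3: write(P0, v0, 159). refcount(pp0)=2>1 -> COPY to pp3. 4 ppages; refcounts: pp0:1 pp1:2 pp2:2 pp3:1
Op 4: write(P1, v2, 146). refcount(pp2)=2>1 -> COPY to pp4. 5 ppages; refcounts: pp0:1 pp1:2 pp2:1 pp3:1 pp4:1
Op 5: write(P1, v0, 156). refcount(pp0)=1 -> write in place. 5 ppages; refcounts: pp0:1 pp1:2 pp2:1 pp3:1 pp4:1
Op 6: read(P0, v1) -> 32. No state change.
Op 7: write(P1, v0, 131). refcount(pp0)=1 -> write in place. 5 ppages; refcounts: pp0:1 pp1:2 pp2:1 pp3:1 pp4:1

yes yes no no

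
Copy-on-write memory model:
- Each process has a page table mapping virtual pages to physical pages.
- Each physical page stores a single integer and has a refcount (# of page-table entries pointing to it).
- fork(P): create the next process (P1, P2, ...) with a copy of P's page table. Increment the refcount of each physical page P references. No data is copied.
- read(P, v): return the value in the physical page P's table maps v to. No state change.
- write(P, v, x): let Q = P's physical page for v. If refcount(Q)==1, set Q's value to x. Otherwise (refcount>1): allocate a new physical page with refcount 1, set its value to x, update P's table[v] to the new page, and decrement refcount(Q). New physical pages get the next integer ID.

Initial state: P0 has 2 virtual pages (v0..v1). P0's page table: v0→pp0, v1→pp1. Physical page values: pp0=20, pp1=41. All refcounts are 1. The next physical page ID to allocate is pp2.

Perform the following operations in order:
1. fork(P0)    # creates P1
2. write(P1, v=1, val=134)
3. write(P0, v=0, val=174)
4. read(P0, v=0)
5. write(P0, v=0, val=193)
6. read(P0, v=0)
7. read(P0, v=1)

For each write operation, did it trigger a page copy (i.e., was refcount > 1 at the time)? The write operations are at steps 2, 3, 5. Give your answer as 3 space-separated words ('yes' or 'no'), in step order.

Op 1: fork(P0) -> P1. 2 ppages; refcounts: pp0:2 pp1:2
Op 2: write(P1, v1, 134). refcount(pp1)=2>1 -> COPY to pp2. 3 ppages; refcounts: pp0:2 pp1:1 pp2:1
Op 3: write(P0, v0, 174). refcount(pp0)=2>1 -> COPY to pp3. 4 ppages; refcounts: pp0:1 pp1:1 pp2:1 pp3:1
Op 4: read(P0, v0) -> 174. No state change.
Op 5: write(P0, v0, 193). refcount(pp3)=1 -> write in place. 4 ppages; refcounts: pp0:1 pp1:1 pp2:1 pp3:1
Op 6: read(P0, v0) -> 193. No state change.
Op 7: read(P0, v1) -> 41. No state change.

yes yes no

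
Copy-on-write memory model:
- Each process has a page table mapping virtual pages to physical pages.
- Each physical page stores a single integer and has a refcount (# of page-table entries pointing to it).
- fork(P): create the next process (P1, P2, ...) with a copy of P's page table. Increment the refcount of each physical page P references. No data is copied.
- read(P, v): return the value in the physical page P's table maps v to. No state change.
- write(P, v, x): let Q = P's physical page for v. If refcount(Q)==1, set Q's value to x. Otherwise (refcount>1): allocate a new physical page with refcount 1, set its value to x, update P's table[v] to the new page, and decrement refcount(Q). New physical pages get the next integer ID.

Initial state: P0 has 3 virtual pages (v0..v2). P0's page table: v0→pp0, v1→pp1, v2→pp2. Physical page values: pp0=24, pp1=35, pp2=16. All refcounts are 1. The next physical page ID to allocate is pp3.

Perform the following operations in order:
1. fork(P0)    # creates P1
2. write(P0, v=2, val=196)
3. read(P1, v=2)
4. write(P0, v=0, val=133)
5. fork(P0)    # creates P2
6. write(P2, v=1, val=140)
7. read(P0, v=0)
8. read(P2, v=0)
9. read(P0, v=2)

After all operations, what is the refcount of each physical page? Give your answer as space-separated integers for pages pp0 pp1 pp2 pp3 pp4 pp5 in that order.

Answer: 1 2 1 2 2 1

Derivation:
Op 1: fork(P0) -> P1. 3 ppages; refcounts: pp0:2 pp1:2 pp2:2
Op 2: write(P0, v2, 196). refcount(pp2)=2>1 -> COPY to pp3. 4 ppages; refcounts: pp0:2 pp1:2 pp2:1 pp3:1
Op 3: read(P1, v2) -> 16. No state change.
Op 4: write(P0, v0, 133). refcount(pp0)=2>1 -> COPY to pp4. 5 ppages; refcounts: pp0:1 pp1:2 pp2:1 pp3:1 pp4:1
Op 5: fork(P0) -> P2. 5 ppages; refcounts: pp0:1 pp1:3 pp2:1 pp3:2 pp4:2
Op 6: write(P2, v1, 140). refcount(pp1)=3>1 -> COPY to pp5. 6 ppages; refcounts: pp0:1 pp1:2 pp2:1 pp3:2 pp4:2 pp5:1
Op 7: read(P0, v0) -> 133. No state change.
Op 8: read(P2, v0) -> 133. No state change.
Op 9: read(P0, v2) -> 196. No state change.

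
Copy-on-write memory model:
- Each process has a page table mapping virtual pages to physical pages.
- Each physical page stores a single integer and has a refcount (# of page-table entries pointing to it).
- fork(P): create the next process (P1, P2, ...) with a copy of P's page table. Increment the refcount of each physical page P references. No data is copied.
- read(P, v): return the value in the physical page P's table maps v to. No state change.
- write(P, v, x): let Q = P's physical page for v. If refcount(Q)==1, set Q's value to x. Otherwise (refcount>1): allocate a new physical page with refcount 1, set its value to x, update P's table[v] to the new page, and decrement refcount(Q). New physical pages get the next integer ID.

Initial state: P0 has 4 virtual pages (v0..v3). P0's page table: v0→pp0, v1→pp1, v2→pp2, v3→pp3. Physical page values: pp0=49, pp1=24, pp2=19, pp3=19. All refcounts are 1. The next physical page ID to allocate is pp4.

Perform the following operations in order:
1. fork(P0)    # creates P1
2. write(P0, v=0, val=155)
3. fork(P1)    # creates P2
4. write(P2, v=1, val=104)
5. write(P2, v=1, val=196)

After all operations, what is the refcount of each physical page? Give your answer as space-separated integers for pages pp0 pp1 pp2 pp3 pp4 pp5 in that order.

Answer: 2 2 3 3 1 1

Derivation:
Op 1: fork(P0) -> P1. 4 ppages; refcounts: pp0:2 pp1:2 pp2:2 pp3:2
Op 2: write(P0, v0, 155). refcount(pp0)=2>1 -> COPY to pp4. 5 ppages; refcounts: pp0:1 pp1:2 pp2:2 pp3:2 pp4:1
Op 3: fork(P1) -> P2. 5 ppages; refcounts: pp0:2 pp1:3 pp2:3 pp3:3 pp4:1
Op 4: write(P2, v1, 104). refcount(pp1)=3>1 -> COPY to pp5. 6 ppages; refcounts: pp0:2 pp1:2 pp2:3 pp3:3 pp4:1 pp5:1
Op 5: write(P2, v1, 196). refcount(pp5)=1 -> write in place. 6 ppages; refcounts: pp0:2 pp1:2 pp2:3 pp3:3 pp4:1 pp5:1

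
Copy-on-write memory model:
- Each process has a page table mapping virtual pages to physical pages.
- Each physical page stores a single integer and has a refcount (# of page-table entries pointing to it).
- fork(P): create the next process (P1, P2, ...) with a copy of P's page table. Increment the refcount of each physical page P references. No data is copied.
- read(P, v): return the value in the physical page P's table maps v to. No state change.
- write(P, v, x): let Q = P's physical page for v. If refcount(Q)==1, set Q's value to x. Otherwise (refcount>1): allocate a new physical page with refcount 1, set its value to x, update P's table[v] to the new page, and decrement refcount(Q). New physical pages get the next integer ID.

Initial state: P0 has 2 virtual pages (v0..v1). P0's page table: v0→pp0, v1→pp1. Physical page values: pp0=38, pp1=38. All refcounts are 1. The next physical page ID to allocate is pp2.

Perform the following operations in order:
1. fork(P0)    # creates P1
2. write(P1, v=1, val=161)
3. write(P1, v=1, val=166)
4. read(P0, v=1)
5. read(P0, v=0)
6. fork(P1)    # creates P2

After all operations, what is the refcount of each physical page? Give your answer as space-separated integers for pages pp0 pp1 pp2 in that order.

Op 1: fork(P0) -> P1. 2 ppages; refcounts: pp0:2 pp1:2
Op 2: write(P1, v1, 161). refcount(pp1)=2>1 -> COPY to pp2. 3 ppages; refcounts: pp0:2 pp1:1 pp2:1
Op 3: write(P1, v1, 166). refcount(pp2)=1 -> write in place. 3 ppages; refcounts: pp0:2 pp1:1 pp2:1
Op 4: read(P0, v1) -> 38. No state change.
Op 5: read(P0, v0) -> 38. No state change.
Op 6: fork(P1) -> P2. 3 ppages; refcounts: pp0:3 pp1:1 pp2:2

Answer: 3 1 2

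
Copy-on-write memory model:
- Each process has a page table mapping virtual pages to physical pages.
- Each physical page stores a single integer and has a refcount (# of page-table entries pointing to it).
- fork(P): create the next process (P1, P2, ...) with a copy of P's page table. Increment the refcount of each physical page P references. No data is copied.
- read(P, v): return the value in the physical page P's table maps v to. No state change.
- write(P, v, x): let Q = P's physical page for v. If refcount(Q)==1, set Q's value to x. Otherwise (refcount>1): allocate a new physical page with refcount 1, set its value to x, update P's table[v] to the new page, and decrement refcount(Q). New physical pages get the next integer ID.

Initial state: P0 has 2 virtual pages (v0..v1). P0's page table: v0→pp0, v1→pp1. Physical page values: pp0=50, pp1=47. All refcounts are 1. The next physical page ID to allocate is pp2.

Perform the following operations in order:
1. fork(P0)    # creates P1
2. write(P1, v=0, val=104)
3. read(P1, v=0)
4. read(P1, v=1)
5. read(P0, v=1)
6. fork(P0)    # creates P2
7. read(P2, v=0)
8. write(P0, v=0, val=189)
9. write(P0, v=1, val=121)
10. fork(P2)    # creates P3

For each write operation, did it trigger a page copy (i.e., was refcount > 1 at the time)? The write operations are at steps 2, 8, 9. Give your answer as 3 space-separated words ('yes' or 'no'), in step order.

Op 1: fork(P0) -> P1. 2 ppages; refcounts: pp0:2 pp1:2
Op 2: write(P1, v0, 104). refcount(pp0)=2>1 -> COPY to pp2. 3 ppages; refcounts: pp0:1 pp1:2 pp2:1
Op 3: read(P1, v0) -> 104. No state change.
Op 4: read(P1, v1) -> 47. No state change.
Op 5: read(P0, v1) -> 47. No state change.
Op 6: fork(P0) -> P2. 3 ppages; refcounts: pp0:2 pp1:3 pp2:1
Op 7: read(P2, v0) -> 50. No state change.
Op 8: write(P0, v0, 189). refcount(pp0)=2>1 -> COPY to pp3. 4 ppages; refcounts: pp0:1 pp1:3 pp2:1 pp3:1
Op 9: write(P0, v1, 121). refcount(pp1)=3>1 -> COPY to pp4. 5 ppages; refcounts: pp0:1 pp1:2 pp2:1 pp3:1 pp4:1
Op 10: fork(P2) -> P3. 5 ppages; refcounts: pp0:2 pp1:3 pp2:1 pp3:1 pp4:1

yes yes yes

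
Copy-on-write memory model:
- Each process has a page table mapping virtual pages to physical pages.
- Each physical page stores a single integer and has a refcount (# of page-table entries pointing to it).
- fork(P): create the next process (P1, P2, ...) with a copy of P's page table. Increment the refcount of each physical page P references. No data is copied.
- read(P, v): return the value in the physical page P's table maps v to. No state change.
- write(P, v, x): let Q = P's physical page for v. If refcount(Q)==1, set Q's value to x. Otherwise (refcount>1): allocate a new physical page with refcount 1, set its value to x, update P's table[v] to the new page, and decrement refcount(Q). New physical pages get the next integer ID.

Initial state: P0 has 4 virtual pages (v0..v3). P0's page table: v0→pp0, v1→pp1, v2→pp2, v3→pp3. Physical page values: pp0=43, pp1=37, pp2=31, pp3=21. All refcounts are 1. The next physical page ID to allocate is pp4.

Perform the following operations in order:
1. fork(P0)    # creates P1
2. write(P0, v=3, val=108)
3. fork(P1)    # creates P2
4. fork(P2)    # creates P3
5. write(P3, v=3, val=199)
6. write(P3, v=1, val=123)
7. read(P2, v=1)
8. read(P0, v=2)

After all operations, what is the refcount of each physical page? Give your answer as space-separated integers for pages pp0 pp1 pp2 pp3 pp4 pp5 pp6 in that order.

Op 1: fork(P0) -> P1. 4 ppages; refcounts: pp0:2 pp1:2 pp2:2 pp3:2
Op 2: write(P0, v3, 108). refcount(pp3)=2>1 -> COPY to pp4. 5 ppages; refcounts: pp0:2 pp1:2 pp2:2 pp3:1 pp4:1
Op 3: fork(P1) -> P2. 5 ppages; refcounts: pp0:3 pp1:3 pp2:3 pp3:2 pp4:1
Op 4: fork(P2) -> P3. 5 ppages; refcounts: pp0:4 pp1:4 pp2:4 pp3:3 pp4:1
Op 5: write(P3, v3, 199). refcount(pp3)=3>1 -> COPY to pp5. 6 ppages; refcounts: pp0:4 pp1:4 pp2:4 pp3:2 pp4:1 pp5:1
Op 6: write(P3, v1, 123). refcount(pp1)=4>1 -> COPY to pp6. 7 ppages; refcounts: pp0:4 pp1:3 pp2:4 pp3:2 pp4:1 pp5:1 pp6:1
Op 7: read(P2, v1) -> 37. No state change.
Op 8: read(P0, v2) -> 31. No state change.

Answer: 4 3 4 2 1 1 1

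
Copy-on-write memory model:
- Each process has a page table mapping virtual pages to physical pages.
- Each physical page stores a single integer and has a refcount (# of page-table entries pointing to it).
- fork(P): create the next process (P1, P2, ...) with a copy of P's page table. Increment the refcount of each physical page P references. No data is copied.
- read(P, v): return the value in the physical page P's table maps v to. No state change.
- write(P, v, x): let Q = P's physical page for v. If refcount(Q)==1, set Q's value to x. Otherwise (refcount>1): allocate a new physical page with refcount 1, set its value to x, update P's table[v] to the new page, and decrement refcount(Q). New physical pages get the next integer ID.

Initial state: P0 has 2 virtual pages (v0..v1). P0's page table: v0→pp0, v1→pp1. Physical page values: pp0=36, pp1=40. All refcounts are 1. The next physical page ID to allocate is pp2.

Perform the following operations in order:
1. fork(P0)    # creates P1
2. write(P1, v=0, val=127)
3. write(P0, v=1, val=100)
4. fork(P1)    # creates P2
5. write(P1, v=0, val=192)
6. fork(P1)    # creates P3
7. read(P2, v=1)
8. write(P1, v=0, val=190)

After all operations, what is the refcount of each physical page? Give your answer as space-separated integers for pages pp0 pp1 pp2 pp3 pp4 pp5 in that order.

Op 1: fork(P0) -> P1. 2 ppages; refcounts: pp0:2 pp1:2
Op 2: write(P1, v0, 127). refcount(pp0)=2>1 -> COPY to pp2. 3 ppages; refcounts: pp0:1 pp1:2 pp2:1
Op 3: write(P0, v1, 100). refcount(pp1)=2>1 -> COPY to pp3. 4 ppages; refcounts: pp0:1 pp1:1 pp2:1 pp3:1
Op 4: fork(P1) -> P2. 4 ppages; refcounts: pp0:1 pp1:2 pp2:2 pp3:1
Op 5: write(P1, v0, 192). refcount(pp2)=2>1 -> COPY to pp4. 5 ppages; refcounts: pp0:1 pp1:2 pp2:1 pp3:1 pp4:1
Op 6: fork(P1) -> P3. 5 ppages; refcounts: pp0:1 pp1:3 pp2:1 pp3:1 pp4:2
Op 7: read(P2, v1) -> 40. No state change.
Op 8: write(P1, v0, 190). refcount(pp4)=2>1 -> COPY to pp5. 6 ppages; refcounts: pp0:1 pp1:3 pp2:1 pp3:1 pp4:1 pp5:1

Answer: 1 3 1 1 1 1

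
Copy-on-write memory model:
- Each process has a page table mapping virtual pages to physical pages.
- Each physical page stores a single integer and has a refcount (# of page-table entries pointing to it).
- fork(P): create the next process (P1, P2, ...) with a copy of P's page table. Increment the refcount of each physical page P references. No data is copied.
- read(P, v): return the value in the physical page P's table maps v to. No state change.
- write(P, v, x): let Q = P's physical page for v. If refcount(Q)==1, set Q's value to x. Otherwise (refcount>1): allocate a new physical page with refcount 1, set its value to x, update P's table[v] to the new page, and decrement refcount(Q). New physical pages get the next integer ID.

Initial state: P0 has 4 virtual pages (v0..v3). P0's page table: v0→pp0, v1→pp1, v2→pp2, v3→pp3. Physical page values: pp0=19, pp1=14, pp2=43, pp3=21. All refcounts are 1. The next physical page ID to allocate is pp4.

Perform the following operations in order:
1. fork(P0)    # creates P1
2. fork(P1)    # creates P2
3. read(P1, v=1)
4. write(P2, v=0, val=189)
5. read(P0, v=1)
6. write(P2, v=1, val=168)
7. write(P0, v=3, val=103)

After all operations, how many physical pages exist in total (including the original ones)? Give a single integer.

Answer: 7

Derivation:
Op 1: fork(P0) -> P1. 4 ppages; refcounts: pp0:2 pp1:2 pp2:2 pp3:2
Op 2: fork(P1) -> P2. 4 ppages; refcounts: pp0:3 pp1:3 pp2:3 pp3:3
Op 3: read(P1, v1) -> 14. No state change.
Op 4: write(P2, v0, 189). refcount(pp0)=3>1 -> COPY to pp4. 5 ppages; refcounts: pp0:2 pp1:3 pp2:3 pp3:3 pp4:1
Op 5: read(P0, v1) -> 14. No state change.
Op 6: write(P2, v1, 168). refcount(pp1)=3>1 -> COPY to pp5. 6 ppages; refcounts: pp0:2 pp1:2 pp2:3 pp3:3 pp4:1 pp5:1
Op 7: write(P0, v3, 103). refcount(pp3)=3>1 -> COPY to pp6. 7 ppages; refcounts: pp0:2 pp1:2 pp2:3 pp3:2 pp4:1 pp5:1 pp6:1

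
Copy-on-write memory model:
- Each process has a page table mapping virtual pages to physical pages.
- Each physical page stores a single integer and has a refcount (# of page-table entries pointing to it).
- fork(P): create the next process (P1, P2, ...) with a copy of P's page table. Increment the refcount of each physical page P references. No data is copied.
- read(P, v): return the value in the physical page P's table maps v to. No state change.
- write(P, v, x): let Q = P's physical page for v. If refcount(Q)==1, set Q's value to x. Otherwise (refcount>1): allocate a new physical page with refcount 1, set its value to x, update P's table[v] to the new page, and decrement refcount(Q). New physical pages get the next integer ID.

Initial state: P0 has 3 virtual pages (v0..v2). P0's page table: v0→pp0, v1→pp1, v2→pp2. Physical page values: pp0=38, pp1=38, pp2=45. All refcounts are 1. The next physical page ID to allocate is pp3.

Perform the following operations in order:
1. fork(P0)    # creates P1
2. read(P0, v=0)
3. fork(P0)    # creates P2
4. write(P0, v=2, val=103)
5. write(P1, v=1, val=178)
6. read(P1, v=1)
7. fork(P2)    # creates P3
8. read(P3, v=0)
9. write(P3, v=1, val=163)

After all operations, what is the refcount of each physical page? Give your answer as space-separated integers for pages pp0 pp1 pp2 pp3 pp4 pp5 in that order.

Answer: 4 2 3 1 1 1

Derivation:
Op 1: fork(P0) -> P1. 3 ppages; refcounts: pp0:2 pp1:2 pp2:2
Op 2: read(P0, v0) -> 38. No state change.
Op 3: fork(P0) -> P2. 3 ppages; refcounts: pp0:3 pp1:3 pp2:3
Op 4: write(P0, v2, 103). refcount(pp2)=3>1 -> COPY to pp3. 4 ppages; refcounts: pp0:3 pp1:3 pp2:2 pp3:1
Op 5: write(P1, v1, 178). refcount(pp1)=3>1 -> COPY to pp4. 5 ppages; refcounts: pp0:3 pp1:2 pp2:2 pp3:1 pp4:1
Op 6: read(P1, v1) -> 178. No state change.
Op 7: fork(P2) -> P3. 5 ppages; refcounts: pp0:4 pp1:3 pp2:3 pp3:1 pp4:1
Op 8: read(P3, v0) -> 38. No state change.
Op 9: write(P3, v1, 163). refcount(pp1)=3>1 -> COPY to pp5. 6 ppages; refcounts: pp0:4 pp1:2 pp2:3 pp3:1 pp4:1 pp5:1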